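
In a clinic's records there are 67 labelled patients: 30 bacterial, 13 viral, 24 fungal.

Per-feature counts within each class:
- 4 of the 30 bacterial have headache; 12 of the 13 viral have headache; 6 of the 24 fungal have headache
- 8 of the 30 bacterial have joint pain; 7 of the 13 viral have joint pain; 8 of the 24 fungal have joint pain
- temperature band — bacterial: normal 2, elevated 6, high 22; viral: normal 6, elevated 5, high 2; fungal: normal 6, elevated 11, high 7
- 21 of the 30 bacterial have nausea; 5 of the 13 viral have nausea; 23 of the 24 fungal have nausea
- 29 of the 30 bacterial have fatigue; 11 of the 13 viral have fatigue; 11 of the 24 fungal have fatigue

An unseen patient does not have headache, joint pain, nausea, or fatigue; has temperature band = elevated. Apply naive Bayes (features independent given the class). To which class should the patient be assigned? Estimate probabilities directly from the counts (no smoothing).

bacterial: (30/67) × (26/30) × (22/30) × (6/30) × (9/30) × (1/30) ≈ 0.000569154
viral: (13/67) × (1/13) × (6/13) × (5/13) × (8/13) × (2/13) ≈ 0.000250838
fungal: (24/67) × (18/24) × (16/24) × (11/24) × (1/24) × (13/24) ≈ 0.00185272
Highest score → fungal.

fungal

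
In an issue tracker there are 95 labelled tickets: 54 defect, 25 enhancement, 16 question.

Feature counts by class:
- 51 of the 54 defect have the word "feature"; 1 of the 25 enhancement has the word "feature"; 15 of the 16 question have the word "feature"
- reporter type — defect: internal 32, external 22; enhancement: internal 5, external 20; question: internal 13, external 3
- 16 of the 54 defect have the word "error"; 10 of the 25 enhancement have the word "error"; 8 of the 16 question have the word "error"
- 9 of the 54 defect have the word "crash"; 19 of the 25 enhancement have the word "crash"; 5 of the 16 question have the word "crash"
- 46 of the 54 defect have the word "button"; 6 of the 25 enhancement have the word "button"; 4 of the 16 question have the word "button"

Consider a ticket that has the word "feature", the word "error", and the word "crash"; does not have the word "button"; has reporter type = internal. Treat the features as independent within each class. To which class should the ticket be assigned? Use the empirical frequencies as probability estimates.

question

defect: (54/95) × (51/54) × (32/54) × (16/54) × (9/54) × (8/54) ≈ 0.00232742
enhancement: (25/95) × (1/25) × (5/25) × (10/25) × (19/25) × (19/25) = 0.0004864
question: (16/95) × (15/16) × (13/16) × (8/16) × (5/16) × (12/16) ≈ 0.0150339
Highest score → question.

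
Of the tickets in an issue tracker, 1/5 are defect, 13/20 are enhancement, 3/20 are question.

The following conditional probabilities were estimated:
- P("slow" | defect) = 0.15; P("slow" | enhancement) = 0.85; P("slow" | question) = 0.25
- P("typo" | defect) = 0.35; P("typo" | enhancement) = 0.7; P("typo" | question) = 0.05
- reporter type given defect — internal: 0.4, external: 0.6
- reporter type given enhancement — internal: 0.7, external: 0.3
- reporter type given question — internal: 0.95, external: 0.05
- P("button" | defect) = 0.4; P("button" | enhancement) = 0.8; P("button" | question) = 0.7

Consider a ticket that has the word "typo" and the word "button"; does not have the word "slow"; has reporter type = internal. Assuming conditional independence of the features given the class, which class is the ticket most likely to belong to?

enhancement

defect: 0.2 × (1−0.15) × 0.35 × 0.4 × 0.4 = 0.00952
enhancement: 0.65 × (1−0.85) × 0.7 × 0.7 × 0.8 = 0.03822
question: 0.15 × (1−0.25) × 0.05 × 0.95 × 0.7 = 0.003740625
Highest score → enhancement.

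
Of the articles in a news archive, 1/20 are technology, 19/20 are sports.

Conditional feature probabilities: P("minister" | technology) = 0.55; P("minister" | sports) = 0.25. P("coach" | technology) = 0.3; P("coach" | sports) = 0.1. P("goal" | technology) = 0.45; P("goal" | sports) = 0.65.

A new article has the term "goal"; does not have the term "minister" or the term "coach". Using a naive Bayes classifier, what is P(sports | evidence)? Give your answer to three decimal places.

0.983

technology: 0.05 × (1−0.55) × (1−0.3) × 0.45 = 0.0070875
sports: 0.95 × (1−0.25) × (1−0.1) × 0.65 = 0.4168125
P(sports | x) = 0.4168125 / 0.4239 ≈ 0.983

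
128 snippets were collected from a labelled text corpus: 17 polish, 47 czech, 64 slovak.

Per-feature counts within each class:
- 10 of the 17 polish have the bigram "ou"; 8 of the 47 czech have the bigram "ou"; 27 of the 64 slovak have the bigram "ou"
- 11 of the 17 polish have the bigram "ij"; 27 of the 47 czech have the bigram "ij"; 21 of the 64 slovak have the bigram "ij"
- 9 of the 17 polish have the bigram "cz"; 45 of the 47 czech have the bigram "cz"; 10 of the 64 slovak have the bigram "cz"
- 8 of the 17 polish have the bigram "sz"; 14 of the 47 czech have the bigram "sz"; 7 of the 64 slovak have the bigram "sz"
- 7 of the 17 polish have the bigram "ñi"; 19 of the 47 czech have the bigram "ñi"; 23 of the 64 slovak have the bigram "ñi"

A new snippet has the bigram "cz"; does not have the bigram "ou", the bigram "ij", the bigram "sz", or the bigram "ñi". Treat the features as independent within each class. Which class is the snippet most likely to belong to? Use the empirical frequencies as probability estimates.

czech

polish: (17/128) × (7/17) × (6/17) × (9/17) × (9/17) × (10/17) ≈ 0.00318221
czech: (47/128) × (39/47) × (20/47) × (45/47) × (33/47) × (28/47) ≈ 0.0519251
slovak: (64/128) × (37/64) × (43/64) × (10/64) × (57/64) × (41/64) ≈ 0.0173141
Highest score → czech.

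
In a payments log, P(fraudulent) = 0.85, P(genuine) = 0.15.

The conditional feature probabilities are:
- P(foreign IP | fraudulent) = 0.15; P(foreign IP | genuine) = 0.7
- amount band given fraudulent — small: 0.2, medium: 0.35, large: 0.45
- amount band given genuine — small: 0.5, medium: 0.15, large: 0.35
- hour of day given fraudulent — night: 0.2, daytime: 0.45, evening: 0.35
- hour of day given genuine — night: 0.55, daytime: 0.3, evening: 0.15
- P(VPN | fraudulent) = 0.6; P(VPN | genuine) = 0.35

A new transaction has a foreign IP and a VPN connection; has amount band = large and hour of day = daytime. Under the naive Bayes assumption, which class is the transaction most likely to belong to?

fraudulent: 0.85 × 0.15 × 0.45 × 0.45 × 0.6 = 0.01549125
genuine: 0.15 × 0.7 × 0.35 × 0.3 × 0.35 = 0.00385875
Highest score → fraudulent.

fraudulent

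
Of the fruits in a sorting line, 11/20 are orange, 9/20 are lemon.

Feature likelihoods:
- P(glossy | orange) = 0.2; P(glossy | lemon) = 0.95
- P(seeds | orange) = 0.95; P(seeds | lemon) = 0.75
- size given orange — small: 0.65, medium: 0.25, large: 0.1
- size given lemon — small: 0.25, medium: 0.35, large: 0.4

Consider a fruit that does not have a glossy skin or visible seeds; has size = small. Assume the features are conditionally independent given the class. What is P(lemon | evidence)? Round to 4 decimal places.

orange: 0.55 × (1−0.2) × (1−0.95) × 0.65 = 0.0143
lemon: 0.45 × (1−0.95) × (1−0.75) × 0.25 = 0.00140625
P(lemon | x) = 0.00140625 / 0.01570625 ≈ 0.0895

0.0895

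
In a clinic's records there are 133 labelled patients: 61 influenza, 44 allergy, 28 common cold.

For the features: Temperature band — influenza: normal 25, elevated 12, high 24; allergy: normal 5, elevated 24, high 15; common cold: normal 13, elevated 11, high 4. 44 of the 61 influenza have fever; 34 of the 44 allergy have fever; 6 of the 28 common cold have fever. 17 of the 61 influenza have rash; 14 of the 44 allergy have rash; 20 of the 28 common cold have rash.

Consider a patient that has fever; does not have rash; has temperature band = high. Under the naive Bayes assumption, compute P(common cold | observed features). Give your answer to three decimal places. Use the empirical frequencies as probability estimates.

0.012

influenza: (61/133) × (24/61) × (44/61) × (44/61) ≈ 0.093887
allergy: (44/133) × (15/44) × (34/44) × (30/44) ≈ 0.0594202
common cold: (28/133) × (4/28) × (6/28) × (8/28) ≈ 0.00184134
P(common cold | x) = 0.00184134 / 0.15514854 ≈ 0.012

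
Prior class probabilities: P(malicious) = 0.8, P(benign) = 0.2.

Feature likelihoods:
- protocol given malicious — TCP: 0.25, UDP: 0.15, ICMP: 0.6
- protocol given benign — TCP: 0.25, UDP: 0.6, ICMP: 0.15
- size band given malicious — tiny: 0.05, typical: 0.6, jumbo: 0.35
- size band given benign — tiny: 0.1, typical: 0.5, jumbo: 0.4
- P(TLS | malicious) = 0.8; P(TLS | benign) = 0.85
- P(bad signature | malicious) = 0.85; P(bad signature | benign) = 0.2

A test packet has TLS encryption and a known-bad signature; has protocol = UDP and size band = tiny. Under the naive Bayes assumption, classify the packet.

malicious

malicious: 0.8 × 0.15 × 0.05 × 0.8 × 0.85 = 0.00408
benign: 0.2 × 0.6 × 0.1 × 0.85 × 0.2 = 0.00204
Highest score → malicious.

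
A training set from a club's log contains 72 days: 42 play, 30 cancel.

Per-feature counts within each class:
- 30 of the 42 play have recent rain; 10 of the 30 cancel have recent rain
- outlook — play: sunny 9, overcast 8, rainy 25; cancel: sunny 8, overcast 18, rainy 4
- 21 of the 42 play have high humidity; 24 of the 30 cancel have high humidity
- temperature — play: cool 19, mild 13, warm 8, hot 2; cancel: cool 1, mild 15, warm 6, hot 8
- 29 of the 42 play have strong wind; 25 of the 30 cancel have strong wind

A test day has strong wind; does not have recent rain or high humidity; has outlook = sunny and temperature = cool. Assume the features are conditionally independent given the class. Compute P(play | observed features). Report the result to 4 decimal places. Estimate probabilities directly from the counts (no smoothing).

0.9313

play: (42/72) × (12/42) × (9/42) × (21/42) × (19/42) × (29/42) ≈ 0.00557783
cancel: (30/72) × (20/30) × (8/30) × (6/30) × (1/30) × (25/30) ≈ 0.000411523
P(play | x) = 0.00557783 / 0.005989353 ≈ 0.9313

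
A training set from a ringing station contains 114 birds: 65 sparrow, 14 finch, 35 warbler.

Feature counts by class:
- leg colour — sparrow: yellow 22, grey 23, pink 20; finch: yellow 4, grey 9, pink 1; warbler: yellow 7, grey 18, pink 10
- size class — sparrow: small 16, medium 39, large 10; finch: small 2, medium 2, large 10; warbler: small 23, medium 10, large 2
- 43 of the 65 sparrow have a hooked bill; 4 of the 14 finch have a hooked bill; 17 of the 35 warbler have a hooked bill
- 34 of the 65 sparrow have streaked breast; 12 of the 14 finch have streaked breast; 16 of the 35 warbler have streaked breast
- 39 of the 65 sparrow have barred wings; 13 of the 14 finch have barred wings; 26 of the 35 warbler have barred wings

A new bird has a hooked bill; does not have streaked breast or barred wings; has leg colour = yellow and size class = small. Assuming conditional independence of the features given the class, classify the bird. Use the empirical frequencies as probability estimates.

sparrow: (65/114) × (22/65) × (16/65) × (43/65) × (31/65) × (26/65) ≈ 0.00599498
finch: (14/114) × (4/14) × (2/14) × (4/14) × (2/14) × (1/14) ≈ 0.0000146138
warbler: (35/114) × (7/35) × (23/35) × (17/35) × (19/35) × (9/35) ≈ 0.00273586
Highest score → sparrow.

sparrow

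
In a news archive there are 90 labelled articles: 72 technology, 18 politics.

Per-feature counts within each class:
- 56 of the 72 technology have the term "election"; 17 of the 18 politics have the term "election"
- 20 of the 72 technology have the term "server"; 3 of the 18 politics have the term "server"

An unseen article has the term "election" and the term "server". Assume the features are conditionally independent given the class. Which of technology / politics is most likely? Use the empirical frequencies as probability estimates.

technology: (72/90) × (56/72) × (20/72) ≈ 0.17284
politics: (18/90) × (17/18) × (3/18) ≈ 0.0314815
Highest score → technology.

technology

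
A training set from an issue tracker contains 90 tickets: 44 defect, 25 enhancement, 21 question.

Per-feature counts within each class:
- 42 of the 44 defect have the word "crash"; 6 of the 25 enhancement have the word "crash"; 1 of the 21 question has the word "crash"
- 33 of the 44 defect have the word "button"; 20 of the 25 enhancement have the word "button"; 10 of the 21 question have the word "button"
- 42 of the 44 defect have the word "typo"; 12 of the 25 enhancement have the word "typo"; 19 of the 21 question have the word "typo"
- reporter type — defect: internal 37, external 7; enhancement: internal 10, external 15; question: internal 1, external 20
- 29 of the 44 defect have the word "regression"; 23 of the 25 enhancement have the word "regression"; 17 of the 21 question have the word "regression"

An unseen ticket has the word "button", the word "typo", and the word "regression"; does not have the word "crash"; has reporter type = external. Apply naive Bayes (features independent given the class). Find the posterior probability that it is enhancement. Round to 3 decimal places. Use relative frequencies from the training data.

0.372

defect: (44/90) × (2/44) × (33/44) × (42/44) × (7/44) × (29/44) ≈ 0.00166815
enhancement: (25/90) × (19/25) × (20/25) × (12/25) × (15/25) × (23/25) = 0.0447488
question: (21/90) × (20/21) × (10/21) × (19/21) × (20/21) × (17/21) ≈ 0.0738147
P(enhancement | x) = 0.0447488 / 0.12023165 ≈ 0.372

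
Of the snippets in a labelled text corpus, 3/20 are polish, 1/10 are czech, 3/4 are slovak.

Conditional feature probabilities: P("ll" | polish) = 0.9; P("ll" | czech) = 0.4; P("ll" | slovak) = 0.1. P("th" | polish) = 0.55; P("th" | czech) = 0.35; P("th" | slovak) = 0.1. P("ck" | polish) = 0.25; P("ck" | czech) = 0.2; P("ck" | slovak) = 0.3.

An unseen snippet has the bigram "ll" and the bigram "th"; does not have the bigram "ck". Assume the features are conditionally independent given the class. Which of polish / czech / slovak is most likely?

polish

polish: 0.15 × 0.9 × 0.55 × (1−0.25) = 0.0556875
czech: 0.1 × 0.4 × 0.35 × (1−0.2) = 0.0112
slovak: 0.75 × 0.1 × 0.1 × (1−0.3) = 0.00525
Highest score → polish.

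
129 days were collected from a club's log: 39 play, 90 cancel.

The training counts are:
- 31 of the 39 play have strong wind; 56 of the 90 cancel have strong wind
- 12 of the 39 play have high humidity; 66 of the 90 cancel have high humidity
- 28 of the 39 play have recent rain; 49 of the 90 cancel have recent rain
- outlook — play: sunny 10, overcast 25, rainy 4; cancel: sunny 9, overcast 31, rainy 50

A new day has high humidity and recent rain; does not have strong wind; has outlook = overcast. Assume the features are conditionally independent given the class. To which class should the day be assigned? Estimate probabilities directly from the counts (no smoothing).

cancel

play: (39/129) × (8/39) × (12/39) × (28/39) × (25/39) ≈ 0.00878184
cancel: (90/129) × (34/90) × (66/90) × (49/90) × (31/90) ≈ 0.0362463
Highest score → cancel.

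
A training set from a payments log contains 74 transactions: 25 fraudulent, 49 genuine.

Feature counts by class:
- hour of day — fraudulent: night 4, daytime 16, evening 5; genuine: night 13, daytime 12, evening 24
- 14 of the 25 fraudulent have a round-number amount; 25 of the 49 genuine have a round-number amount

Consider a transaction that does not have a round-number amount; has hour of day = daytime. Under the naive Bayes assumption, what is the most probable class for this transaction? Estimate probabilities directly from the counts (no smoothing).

fraudulent: (25/74) × (16/25) × (11/25) ≈ 0.0951351
genuine: (49/74) × (12/49) × (24/49) ≈ 0.0794264
Highest score → fraudulent.

fraudulent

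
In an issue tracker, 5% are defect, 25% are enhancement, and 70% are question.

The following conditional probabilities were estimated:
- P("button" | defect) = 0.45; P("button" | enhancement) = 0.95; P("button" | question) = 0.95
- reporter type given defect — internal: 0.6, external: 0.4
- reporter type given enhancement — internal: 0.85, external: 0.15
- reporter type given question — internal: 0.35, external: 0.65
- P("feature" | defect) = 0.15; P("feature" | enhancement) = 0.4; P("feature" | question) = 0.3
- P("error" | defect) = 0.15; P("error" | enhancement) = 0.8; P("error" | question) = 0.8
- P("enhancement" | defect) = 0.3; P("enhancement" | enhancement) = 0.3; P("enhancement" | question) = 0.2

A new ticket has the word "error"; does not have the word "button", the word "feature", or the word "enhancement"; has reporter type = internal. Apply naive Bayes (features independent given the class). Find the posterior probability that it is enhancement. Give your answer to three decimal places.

0.339

defect: 0.05 × (1−0.45) × 0.6 × (1−0.15) × 0.15 × (1−0.3) = 0.001472625
enhancement: 0.25 × (1−0.95) × 0.85 × (1−0.4) × 0.8 × (1−0.3) = 0.00357
question: 0.7 × (1−0.95) × 0.35 × (1−0.3) × 0.8 × (1−0.2) = 0.005488
P(enhancement | x) = 0.00357 / 0.010530625 ≈ 0.339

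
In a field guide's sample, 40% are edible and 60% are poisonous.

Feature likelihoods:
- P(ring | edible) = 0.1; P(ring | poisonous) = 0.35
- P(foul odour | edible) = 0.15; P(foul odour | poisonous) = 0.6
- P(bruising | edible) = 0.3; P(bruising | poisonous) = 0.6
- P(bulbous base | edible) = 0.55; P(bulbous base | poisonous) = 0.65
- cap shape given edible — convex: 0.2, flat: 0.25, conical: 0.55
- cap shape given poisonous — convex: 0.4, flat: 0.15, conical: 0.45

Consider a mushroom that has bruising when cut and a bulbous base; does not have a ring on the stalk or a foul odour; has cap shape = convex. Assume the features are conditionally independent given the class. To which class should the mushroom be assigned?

edible: 0.4 × (1−0.1) × (1−0.15) × 0.3 × 0.55 × 0.2 = 0.010098
poisonous: 0.6 × (1−0.35) × (1−0.6) × 0.6 × 0.65 × 0.4 = 0.024336
Highest score → poisonous.

poisonous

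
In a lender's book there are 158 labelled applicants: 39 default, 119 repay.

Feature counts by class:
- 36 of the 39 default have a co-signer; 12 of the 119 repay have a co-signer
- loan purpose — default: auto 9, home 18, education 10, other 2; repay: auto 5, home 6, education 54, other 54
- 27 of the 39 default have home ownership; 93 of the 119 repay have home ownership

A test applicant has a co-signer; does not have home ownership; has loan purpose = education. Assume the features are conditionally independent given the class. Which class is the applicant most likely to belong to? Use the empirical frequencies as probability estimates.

default

default: (39/158) × (36/39) × (10/39) × (12/39) ≈ 0.0179762
repay: (119/158) × (12/119) × (54/119) × (26/119) ≈ 0.00753004
Highest score → default.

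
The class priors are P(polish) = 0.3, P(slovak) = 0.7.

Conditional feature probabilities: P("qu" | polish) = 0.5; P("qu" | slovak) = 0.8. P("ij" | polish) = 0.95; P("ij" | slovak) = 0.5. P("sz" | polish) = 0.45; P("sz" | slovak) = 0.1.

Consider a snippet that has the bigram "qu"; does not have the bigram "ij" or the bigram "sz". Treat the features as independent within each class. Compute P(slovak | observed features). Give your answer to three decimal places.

polish: 0.3 × 0.5 × (1−0.95) × (1−0.45) = 0.004125
slovak: 0.7 × 0.8 × (1−0.5) × (1−0.1) = 0.252
P(slovak | x) = 0.252 / 0.256125 ≈ 0.984

0.984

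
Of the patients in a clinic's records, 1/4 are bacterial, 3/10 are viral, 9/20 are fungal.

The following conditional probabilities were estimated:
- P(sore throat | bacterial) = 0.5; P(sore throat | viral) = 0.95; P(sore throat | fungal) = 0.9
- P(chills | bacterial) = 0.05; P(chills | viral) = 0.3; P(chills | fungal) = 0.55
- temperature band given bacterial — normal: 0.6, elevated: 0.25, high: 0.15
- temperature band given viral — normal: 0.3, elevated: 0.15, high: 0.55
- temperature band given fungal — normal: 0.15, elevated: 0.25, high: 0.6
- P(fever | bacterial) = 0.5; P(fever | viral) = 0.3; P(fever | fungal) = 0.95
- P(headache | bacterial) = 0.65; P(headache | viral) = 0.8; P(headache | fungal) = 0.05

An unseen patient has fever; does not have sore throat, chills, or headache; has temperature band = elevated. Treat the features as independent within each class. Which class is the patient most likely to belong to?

bacterial: 0.25 × (1−0.5) × (1−0.05) × 0.25 × 0.5 × (1−0.65) = 0.0051953125
viral: 0.3 × (1−0.95) × (1−0.3) × 0.15 × 0.3 × (1−0.8) = 0.0000945
fungal: 0.45 × (1−0.9) × (1−0.55) × 0.25 × 0.95 × (1−0.05) = 0.00456890625
Highest score → bacterial.

bacterial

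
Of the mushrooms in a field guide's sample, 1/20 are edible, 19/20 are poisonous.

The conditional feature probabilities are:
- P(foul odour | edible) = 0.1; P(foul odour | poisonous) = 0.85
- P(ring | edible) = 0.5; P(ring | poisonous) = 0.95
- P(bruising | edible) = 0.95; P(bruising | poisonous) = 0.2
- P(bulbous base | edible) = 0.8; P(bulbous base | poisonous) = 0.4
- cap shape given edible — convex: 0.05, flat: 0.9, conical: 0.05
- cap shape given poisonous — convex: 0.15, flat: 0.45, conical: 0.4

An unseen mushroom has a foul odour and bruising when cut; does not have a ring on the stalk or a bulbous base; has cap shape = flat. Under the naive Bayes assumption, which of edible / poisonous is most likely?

poisonous

edible: 0.05 × 0.1 × (1−0.5) × 0.95 × (1−0.8) × 0.9 = 0.0004275
poisonous: 0.95 × 0.85 × (1−0.95) × 0.2 × (1−0.4) × 0.45 = 0.00218025
Highest score → poisonous.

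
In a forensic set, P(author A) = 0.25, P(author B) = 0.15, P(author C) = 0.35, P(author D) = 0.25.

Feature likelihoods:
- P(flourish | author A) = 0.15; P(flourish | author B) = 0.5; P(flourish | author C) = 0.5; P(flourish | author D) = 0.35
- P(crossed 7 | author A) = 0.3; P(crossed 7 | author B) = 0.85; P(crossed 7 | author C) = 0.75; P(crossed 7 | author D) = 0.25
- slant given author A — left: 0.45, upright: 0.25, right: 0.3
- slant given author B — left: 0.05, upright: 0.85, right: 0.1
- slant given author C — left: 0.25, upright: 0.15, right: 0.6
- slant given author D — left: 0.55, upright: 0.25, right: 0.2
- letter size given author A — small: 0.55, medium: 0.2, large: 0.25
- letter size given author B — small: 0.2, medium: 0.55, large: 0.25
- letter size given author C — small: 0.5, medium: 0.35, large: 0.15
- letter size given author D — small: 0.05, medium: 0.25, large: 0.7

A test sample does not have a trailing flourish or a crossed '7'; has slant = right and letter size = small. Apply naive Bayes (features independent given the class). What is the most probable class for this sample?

author A: 0.25 × (1−0.15) × (1−0.3) × 0.3 × 0.55 = 0.02454375
author B: 0.15 × (1−0.5) × (1−0.85) × 0.1 × 0.2 = 0.000225
author C: 0.35 × (1−0.5) × (1−0.75) × 0.6 × 0.5 = 0.013125
author D: 0.25 × (1−0.35) × (1−0.25) × 0.2 × 0.05 = 0.00121875
Highest score → author A.

author A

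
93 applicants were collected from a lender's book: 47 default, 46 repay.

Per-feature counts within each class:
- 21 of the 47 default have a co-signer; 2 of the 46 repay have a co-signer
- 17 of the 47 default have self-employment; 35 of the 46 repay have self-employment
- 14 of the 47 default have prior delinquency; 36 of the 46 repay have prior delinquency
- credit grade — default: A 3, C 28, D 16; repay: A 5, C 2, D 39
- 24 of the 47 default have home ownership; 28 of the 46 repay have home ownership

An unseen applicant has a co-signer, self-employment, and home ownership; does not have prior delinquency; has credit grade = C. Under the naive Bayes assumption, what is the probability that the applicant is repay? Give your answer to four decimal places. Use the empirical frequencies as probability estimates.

0.0054

default: (47/93) × (21/47) × (17/47) × (33/47) × (28/47) × (24/47) ≈ 0.0174452
repay: (46/93) × (2/46) × (35/46) × (10/46) × (2/46) × (28/46) ≈ 0.0000941395
P(repay | x) = 0.0000941395 / 0.0175393395 ≈ 0.0054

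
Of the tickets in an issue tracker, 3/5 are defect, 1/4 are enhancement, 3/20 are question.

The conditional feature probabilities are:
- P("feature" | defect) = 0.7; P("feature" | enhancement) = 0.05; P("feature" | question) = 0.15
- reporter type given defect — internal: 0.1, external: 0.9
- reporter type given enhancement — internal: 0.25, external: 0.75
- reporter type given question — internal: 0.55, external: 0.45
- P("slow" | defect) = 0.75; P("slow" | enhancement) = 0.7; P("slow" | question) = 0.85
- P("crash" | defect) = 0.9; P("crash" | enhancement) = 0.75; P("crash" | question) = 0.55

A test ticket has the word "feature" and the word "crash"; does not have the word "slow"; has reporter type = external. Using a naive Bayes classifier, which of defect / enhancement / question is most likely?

defect

defect: 0.6 × 0.7 × 0.9 × (1−0.75) × 0.9 = 0.08505
enhancement: 0.25 × 0.05 × 0.75 × (1−0.7) × 0.75 = 0.002109375
question: 0.15 × 0.15 × 0.45 × (1−0.85) × 0.55 = 0.0008353125
Highest score → defect.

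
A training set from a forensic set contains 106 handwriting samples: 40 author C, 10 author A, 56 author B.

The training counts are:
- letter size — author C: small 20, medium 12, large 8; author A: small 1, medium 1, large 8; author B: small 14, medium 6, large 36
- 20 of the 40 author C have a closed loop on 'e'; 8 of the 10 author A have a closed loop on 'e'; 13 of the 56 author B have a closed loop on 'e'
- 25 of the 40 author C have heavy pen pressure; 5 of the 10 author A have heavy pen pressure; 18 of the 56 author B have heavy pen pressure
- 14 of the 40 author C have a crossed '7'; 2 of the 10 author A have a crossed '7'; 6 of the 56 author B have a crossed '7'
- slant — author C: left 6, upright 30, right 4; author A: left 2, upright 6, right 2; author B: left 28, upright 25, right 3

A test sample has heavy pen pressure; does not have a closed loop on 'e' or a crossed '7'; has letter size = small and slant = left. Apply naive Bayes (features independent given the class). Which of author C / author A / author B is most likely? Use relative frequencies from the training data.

author B

author C: (40/106) × (20/40) × (20/40) × (25/40) × (26/40) × (6/40) ≈ 0.00574882
author A: (10/106) × (1/10) × (2/10) × (5/10) × (8/10) × (2/10) ≈ 0.000150943
author B: (56/106) × (14/56) × (43/56) × (18/56) × (50/56) × (28/56) ≈ 0.0145525
Highest score → author B.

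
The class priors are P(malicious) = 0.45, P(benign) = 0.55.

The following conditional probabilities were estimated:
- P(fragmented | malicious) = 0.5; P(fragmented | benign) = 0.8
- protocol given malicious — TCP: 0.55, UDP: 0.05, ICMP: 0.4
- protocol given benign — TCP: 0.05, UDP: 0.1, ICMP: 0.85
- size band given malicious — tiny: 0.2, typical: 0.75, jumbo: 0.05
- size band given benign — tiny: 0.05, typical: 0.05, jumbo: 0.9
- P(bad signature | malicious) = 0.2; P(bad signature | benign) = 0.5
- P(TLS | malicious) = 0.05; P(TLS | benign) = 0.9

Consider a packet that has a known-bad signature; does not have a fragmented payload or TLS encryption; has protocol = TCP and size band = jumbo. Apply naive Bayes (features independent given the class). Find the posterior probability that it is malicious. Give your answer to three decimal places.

0.826

malicious: 0.45 × (1−0.5) × 0.55 × 0.05 × 0.2 × (1−0.05) = 0.001175625
benign: 0.55 × (1−0.8) × 0.05 × 0.9 × 0.5 × (1−0.9) = 0.0002475
P(malicious | x) = 0.001175625 / 0.001423125 ≈ 0.826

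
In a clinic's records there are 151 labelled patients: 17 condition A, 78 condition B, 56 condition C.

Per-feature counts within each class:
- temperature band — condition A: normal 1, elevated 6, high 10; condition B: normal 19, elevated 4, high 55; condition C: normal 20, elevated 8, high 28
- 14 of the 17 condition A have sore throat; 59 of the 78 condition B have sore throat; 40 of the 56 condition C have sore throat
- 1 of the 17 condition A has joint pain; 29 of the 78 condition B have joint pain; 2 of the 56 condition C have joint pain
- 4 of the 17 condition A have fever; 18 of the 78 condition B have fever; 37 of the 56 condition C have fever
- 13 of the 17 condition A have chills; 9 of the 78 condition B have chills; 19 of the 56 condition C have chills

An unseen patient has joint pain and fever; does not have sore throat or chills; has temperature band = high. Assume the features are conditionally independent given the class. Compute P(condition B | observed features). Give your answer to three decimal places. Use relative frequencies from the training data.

condition A: (17/151) × (10/17) × (3/17) × (1/17) × (4/17) × (4/17) ≈ 0.00003806
condition B: (78/151) × (55/78) × (19/78) × (29/78) × (18/78) × (69/78) ≈ 0.00673411
condition C: (56/151) × (28/56) × (16/56) × (2/56) × (37/56) × (37/56) ≈ 0.000826004
P(condition B | x) = 0.00673411 / 0.007598174 ≈ 0.886

0.886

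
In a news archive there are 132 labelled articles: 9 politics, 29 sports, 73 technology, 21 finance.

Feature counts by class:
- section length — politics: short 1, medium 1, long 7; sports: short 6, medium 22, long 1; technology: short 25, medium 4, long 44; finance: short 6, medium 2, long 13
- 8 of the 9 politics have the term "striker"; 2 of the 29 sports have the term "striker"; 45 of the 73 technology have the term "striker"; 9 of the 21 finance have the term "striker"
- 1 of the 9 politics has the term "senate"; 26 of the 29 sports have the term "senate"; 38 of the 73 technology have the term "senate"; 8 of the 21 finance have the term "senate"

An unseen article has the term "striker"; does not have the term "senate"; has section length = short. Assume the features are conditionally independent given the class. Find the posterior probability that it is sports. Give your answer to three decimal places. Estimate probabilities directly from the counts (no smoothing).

politics: (9/132) × (1/9) × (8/9) × (8/9) ≈ 0.00598578
sports: (29/132) × (6/29) × (2/29) × (3/29) ≈ 0.000324289
technology: (73/132) × (25/73) × (45/73) × (35/73) ≈ 0.0559759
finance: (21/132) × (6/21) × (9/21) × (13/21) ≈ 0.0120594
P(sports | x) = 0.000324289 / 0.074345369 ≈ 0.004

0.004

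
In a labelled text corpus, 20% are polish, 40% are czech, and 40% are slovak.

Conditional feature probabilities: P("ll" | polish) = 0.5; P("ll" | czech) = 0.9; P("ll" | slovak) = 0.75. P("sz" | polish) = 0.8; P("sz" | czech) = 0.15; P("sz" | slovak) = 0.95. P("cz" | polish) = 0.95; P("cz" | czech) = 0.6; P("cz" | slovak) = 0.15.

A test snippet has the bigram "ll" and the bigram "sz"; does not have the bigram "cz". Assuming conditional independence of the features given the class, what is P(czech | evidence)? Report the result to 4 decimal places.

0.0806

polish: 0.2 × 0.5 × 0.8 × (1−0.95) = 0.004
czech: 0.4 × 0.9 × 0.15 × (1−0.6) = 0.0216
slovak: 0.4 × 0.75 × 0.95 × (1−0.15) = 0.24225
P(czech | x) = 0.0216 / 0.26785 ≈ 0.0806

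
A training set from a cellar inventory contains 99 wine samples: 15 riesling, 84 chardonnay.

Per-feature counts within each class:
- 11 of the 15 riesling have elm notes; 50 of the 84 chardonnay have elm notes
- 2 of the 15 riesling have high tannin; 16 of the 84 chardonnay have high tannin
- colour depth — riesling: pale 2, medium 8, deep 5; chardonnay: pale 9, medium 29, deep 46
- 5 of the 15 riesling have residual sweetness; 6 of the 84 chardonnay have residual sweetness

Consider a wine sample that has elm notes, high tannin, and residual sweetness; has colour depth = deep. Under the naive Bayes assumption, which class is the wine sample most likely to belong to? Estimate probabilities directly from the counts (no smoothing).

chardonnay

riesling: (15/99) × (11/15) × (2/15) × (5/15) × (5/15) ≈ 0.00164609
chardonnay: (84/99) × (50/84) × (16/84) × (46/84) × (6/84) ≈ 0.00376293
Highest score → chardonnay.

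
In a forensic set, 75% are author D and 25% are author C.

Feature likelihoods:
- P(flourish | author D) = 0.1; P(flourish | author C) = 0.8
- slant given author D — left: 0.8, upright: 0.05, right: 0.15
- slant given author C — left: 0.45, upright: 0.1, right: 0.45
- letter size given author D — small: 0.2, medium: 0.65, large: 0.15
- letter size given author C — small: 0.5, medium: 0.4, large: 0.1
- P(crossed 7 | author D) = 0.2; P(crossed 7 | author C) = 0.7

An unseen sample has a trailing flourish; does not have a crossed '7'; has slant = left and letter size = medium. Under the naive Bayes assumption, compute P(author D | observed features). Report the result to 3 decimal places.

0.743

author D: 0.75 × 0.1 × 0.8 × 0.65 × (1−0.2) = 0.0312
author C: 0.25 × 0.8 × 0.45 × 0.4 × (1−0.7) = 0.0108
P(author D | x) = 0.0312 / 0.042 ≈ 0.743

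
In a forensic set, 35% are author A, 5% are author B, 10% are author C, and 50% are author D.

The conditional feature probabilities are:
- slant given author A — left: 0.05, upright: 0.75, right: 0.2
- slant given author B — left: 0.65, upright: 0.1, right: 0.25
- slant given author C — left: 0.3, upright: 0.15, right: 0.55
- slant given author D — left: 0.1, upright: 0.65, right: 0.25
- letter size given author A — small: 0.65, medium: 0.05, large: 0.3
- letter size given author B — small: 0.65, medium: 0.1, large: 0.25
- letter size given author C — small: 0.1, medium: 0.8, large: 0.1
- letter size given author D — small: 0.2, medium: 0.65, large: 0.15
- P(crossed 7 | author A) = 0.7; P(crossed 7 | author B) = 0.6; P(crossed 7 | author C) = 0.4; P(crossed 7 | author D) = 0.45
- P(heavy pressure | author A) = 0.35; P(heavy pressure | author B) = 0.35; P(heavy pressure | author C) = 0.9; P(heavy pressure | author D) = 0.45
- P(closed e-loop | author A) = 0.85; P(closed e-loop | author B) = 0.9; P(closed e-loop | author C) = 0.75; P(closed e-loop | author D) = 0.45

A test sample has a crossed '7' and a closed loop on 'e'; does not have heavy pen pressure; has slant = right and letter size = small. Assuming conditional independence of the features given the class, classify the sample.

author A

author A: 0.35 × 0.2 × 0.65 × 0.7 × (1−0.35) × 0.85 = 0.017597125
author B: 0.05 × 0.25 × 0.65 × 0.6 × (1−0.35) × 0.9 = 0.002851875
author C: 0.1 × 0.55 × 0.1 × 0.4 × (1−0.9) × 0.75 = 0.000165
author D: 0.5 × 0.25 × 0.2 × 0.45 × (1−0.45) × 0.45 = 0.002784375
Highest score → author A.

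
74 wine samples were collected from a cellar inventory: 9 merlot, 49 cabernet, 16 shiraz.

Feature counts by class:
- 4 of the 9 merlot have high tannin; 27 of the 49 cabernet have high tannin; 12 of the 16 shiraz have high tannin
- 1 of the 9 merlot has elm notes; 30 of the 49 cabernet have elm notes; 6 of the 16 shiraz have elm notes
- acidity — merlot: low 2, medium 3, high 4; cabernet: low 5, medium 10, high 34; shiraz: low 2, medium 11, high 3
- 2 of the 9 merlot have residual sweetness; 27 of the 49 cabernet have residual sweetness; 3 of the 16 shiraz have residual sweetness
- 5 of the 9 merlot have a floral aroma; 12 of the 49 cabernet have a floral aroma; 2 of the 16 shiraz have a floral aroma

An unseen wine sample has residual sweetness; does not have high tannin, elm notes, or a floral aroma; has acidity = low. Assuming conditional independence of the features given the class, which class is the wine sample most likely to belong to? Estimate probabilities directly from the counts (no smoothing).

cabernet

merlot: (9/74) × (5/9) × (8/9) × (2/9) × (2/9) × (4/9) ≈ 0.00131819
cabernet: (49/74) × (22/49) × (19/49) × (5/49) × (27/49) × (37/49) ≈ 0.00489436
shiraz: (16/74) × (4/16) × (10/16) × (2/16) × (3/16) × (14/16) ≈ 0.000692832
Highest score → cabernet.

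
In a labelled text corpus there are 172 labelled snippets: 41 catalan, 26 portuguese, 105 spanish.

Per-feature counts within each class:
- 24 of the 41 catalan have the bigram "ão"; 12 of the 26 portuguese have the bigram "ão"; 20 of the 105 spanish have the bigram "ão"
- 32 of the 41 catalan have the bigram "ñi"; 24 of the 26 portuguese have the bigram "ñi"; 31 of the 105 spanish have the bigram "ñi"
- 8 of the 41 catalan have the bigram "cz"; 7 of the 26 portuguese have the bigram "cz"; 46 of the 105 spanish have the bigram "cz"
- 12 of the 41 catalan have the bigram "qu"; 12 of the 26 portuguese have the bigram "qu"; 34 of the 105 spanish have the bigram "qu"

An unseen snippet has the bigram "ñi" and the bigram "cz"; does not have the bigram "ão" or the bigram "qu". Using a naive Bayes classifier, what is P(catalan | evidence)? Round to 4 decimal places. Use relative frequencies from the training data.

0.1644

catalan: (41/172) × (17/41) × (32/41) × (8/41) × (29/41) ≈ 0.0106465
portuguese: (26/172) × (14/26) × (24/26) × (7/26) × (14/26) ≈ 0.0108922
spanish: (105/172) × (85/105) × (31/105) × (46/105) × (71/105) ≈ 0.0432216
P(catalan | x) = 0.0106465 / 0.0647603 ≈ 0.1644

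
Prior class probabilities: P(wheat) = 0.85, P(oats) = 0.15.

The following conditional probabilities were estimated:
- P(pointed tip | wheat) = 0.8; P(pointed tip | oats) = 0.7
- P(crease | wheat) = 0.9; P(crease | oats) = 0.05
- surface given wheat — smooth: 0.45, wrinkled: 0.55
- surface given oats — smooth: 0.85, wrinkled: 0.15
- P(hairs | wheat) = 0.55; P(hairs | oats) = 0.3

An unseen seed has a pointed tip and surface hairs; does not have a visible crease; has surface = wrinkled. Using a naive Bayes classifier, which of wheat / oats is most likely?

wheat

wheat: 0.85 × 0.8 × (1−0.9) × 0.55 × 0.55 = 0.02057
oats: 0.15 × 0.7 × (1−0.05) × 0.15 × 0.3 = 0.00448875
Highest score → wheat.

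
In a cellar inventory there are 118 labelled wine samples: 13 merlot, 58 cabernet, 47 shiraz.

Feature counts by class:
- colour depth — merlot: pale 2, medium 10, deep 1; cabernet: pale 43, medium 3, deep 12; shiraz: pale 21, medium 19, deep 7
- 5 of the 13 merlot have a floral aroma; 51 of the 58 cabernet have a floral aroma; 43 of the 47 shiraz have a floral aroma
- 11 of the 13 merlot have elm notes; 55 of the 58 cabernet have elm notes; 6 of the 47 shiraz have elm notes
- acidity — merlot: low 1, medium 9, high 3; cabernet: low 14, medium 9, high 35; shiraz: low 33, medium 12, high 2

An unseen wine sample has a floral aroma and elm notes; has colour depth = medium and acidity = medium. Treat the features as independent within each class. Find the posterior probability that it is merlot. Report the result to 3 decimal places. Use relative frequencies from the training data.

0.702

merlot: (13/118) × (10/13) × (5/13) × (11/13) × (9/13) ≈ 0.0190938
cabernet: (58/118) × (3/58) × (51/58) × (55/58) × (9/58) ≈ 0.00328951
shiraz: (47/118) × (19/47) × (43/47) × (6/47) × (12/47) ≈ 0.00480152
P(merlot | x) = 0.0190938 / 0.02718483 ≈ 0.702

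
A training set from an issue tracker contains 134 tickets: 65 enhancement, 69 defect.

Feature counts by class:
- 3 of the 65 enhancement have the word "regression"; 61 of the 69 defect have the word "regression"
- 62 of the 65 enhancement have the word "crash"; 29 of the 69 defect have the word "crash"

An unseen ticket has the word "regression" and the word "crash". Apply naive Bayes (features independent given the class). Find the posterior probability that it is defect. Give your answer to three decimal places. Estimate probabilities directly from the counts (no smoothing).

enhancement: (65/134) × (3/65) × (62/65) ≈ 0.0213548
defect: (69/134) × (61/69) × (29/69) ≈ 0.191326
P(defect | x) = 0.191326 / 0.2126808 ≈ 0.900

0.900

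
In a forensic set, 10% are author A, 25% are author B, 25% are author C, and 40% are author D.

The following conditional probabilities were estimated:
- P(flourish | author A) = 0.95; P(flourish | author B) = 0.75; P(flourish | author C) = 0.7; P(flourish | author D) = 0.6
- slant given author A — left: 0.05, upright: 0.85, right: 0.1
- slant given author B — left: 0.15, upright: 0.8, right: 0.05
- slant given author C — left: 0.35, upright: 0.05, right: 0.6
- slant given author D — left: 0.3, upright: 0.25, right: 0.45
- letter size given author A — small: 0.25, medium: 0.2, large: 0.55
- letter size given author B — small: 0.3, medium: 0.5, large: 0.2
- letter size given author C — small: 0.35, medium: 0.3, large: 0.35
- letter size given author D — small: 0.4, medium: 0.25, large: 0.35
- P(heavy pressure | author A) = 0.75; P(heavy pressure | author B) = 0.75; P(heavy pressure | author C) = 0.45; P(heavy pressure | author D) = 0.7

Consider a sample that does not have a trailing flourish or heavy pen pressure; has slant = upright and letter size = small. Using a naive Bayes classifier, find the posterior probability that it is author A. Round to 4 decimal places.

0.0279

author A: 0.1 × (1−0.95) × 0.85 × 0.25 × (1−0.75) = 0.000265625
author B: 0.25 × (1−0.75) × 0.8 × 0.3 × (1−0.75) = 0.00375
author C: 0.25 × (1−0.7) × 0.05 × 0.35 × (1−0.45) = 0.000721875
author D: 0.4 × (1−0.6) × 0.25 × 0.4 × (1−0.7) = 0.0048
P(author A | x) = 0.000265625 / 0.0095375 ≈ 0.0279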